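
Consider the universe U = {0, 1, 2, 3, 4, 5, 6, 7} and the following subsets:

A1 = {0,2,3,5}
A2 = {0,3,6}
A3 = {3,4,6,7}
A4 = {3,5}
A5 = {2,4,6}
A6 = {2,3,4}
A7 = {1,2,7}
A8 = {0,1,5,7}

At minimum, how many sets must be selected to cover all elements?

3

A1, A3, A7 together cover {0, 1, 2, 3, 4, 5, 6, 7} — every element.
No 2 of the 8 sets cover everything (all 28 pairs fall short), so 3 is minimum.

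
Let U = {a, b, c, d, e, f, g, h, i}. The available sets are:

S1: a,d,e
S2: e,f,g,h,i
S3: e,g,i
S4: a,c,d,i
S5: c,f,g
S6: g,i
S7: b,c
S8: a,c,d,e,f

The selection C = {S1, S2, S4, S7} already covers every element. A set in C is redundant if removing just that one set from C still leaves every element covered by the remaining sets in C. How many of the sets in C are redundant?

Drop S1: the rest still cover every element — redundant.
Drop S2: f, g, h uncovered — not redundant.
Drop S4: the rest still cover every element — redundant.
Drop S7: b uncovered — not redundant.
2 redundant: S1, S4.

2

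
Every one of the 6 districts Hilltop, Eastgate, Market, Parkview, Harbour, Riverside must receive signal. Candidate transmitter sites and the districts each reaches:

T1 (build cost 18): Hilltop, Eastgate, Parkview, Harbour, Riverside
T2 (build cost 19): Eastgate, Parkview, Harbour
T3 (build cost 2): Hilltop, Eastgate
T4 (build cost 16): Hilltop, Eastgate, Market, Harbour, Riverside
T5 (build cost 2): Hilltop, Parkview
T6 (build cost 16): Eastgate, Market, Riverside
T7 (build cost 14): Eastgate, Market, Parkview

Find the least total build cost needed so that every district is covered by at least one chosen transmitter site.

18

T4, T5 cover every district at build cost 16 + 2 = 18.
Any cover uses at least 2 transmitter sites; among all covering selections none totals below 18.
Greedy by coverage-per-build cost would pick T3, T5, T4 for 20 — worse than the optimum 18.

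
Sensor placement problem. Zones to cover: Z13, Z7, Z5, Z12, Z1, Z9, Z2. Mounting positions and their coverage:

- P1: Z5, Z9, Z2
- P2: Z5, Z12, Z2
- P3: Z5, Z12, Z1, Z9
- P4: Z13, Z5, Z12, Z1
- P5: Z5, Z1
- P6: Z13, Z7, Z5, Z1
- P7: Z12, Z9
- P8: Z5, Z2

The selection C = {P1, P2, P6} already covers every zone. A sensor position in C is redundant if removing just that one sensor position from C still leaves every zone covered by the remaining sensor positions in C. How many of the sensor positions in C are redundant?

Drop P1: Z9 uncovered — not redundant.
Drop P2: Z12 uncovered — not redundant.
Drop P6: Z13, Z7, Z1 uncovered — not redundant.
None of the sensor positions in C is redundant.

0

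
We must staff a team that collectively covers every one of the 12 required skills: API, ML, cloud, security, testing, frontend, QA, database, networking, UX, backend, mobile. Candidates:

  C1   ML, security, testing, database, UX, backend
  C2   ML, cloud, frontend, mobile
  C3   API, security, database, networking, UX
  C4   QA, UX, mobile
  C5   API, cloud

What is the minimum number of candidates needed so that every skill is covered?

4

C1, C2, C3, C4 together cover {API, ML, cloud, security, testing, frontend, QA, database, networking, UX, backend, mobile} — every skill.
No 3 of the 5 candidates cover everything (all 10 triples fall short), so 4 is minimum.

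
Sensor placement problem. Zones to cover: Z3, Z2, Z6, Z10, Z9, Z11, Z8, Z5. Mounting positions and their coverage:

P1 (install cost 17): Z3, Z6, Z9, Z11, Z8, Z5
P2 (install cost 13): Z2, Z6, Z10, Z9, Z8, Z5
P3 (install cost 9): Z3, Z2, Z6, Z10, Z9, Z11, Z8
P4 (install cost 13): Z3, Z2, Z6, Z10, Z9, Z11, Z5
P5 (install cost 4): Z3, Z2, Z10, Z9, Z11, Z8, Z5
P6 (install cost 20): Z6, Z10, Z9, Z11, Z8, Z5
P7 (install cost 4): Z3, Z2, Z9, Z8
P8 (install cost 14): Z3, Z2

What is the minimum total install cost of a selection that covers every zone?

13

P3, P5 cover every zone at install cost 9 + 4 = 13.
Any cover uses at least 2 sensor positions; among all covering selections none totals below 13.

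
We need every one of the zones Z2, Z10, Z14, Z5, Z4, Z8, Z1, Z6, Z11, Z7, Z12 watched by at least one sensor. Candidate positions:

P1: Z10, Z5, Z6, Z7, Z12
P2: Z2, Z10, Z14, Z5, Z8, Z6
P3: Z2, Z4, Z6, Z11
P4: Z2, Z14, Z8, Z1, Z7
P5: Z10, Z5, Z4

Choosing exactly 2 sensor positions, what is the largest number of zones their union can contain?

Choosing P1, P4 covers {Z2, Z10, Z14, Z5, Z8, Z1, Z6, Z7, Z12} — 9 zones.
No choice of 2 sensor positions does better; here Z4, Z11 are left uncovered.

9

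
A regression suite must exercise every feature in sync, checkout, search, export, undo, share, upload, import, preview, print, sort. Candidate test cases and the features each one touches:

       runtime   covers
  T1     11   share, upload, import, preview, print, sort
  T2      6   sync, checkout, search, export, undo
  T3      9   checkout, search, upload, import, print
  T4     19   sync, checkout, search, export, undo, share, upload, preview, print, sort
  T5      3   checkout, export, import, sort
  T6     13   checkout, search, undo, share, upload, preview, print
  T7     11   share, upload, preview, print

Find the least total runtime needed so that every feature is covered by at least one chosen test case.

T1, T2 cover every feature at runtime 11 + 6 = 17.
Any cover uses at least 2 test cases; among all covering selections none totals below 17.
Greedy by coverage-per-runtime would pick T5, T2, T1 for 20 — worse than the optimum 17.

17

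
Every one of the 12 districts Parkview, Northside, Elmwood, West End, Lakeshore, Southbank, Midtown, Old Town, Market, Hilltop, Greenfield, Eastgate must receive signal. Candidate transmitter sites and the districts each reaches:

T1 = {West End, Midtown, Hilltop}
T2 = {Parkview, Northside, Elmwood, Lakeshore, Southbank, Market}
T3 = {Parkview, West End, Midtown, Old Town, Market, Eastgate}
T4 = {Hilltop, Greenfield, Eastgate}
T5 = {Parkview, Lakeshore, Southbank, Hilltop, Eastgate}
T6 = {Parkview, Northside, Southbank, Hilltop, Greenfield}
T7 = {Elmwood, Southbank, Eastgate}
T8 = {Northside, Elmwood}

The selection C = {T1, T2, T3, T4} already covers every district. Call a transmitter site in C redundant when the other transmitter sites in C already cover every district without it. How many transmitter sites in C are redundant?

1

Drop T1: the rest still cover every district — redundant.
Drop T2: Northside, Elmwood, Lakeshore, Southbank uncovered — not redundant.
Drop T3: Old Town uncovered — not redundant.
Drop T4: Greenfield uncovered — not redundant.
1 redundant: T1.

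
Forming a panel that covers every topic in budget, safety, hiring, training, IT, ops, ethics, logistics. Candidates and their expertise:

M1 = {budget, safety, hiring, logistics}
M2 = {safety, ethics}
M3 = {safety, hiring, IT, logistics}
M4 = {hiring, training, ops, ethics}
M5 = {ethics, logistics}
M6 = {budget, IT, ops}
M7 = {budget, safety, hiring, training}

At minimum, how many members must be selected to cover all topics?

M1, M3, M4 together cover {budget, safety, hiring, training, IT, ops, ethics, logistics} — every topic.
No 2 of the 7 members cover everything (all 21 pairs fall short), so 3 is minimum.

3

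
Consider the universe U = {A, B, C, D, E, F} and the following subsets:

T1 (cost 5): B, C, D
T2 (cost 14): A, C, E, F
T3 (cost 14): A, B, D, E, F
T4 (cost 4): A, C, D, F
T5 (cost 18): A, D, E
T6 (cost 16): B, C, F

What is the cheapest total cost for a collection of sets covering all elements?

18

T3, T4 cover every element at cost 14 + 4 = 18.
Any cover uses at least 2 sets; among all covering selections none totals below 18.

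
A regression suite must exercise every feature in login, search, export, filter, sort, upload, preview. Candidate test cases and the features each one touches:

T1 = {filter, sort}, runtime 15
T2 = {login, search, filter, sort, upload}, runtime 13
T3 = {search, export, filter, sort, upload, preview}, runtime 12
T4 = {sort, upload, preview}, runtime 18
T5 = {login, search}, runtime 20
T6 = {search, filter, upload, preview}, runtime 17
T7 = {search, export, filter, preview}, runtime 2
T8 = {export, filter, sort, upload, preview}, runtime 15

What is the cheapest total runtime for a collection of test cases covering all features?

15

T2, T7 cover every feature at runtime 13 + 2 = 15.
Any cover uses at least 2 test cases; among all covering selections none totals below 15.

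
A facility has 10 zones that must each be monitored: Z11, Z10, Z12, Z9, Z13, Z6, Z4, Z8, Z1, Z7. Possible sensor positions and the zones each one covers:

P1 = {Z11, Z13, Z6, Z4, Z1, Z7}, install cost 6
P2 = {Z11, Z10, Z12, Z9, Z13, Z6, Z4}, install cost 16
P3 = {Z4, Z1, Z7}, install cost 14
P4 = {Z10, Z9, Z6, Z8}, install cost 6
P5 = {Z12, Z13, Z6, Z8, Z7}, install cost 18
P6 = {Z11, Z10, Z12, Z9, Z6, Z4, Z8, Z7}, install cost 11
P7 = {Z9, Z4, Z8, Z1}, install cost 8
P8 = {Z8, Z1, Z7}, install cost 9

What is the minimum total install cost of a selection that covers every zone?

17

P1, P6 cover every zone at install cost 6 + 11 = 17.
Any cover uses at least 2 sensor positions; among all covering selections none totals below 17.
Greedy by coverage-per-install cost would pick P1, P4, P6 for 23 — worse than the optimum 17.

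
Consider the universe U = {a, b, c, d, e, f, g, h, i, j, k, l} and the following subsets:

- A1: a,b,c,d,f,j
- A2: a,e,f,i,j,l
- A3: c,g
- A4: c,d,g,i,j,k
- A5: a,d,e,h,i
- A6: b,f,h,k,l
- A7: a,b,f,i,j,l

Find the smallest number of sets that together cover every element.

3

A2, A4, A6 together cover {a, b, c, d, e, f, g, h, i, j, k, l} — every element.
No 2 of the 7 sets cover everything (all 21 pairs fall short), so 3 is minimum.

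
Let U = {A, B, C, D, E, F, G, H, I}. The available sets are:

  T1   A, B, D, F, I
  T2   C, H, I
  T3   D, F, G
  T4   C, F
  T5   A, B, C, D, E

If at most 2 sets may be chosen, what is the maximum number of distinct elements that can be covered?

7

Choosing T1, T2 covers {A, B, C, D, F, H, I} — 7 elements.
No choice of 2 sets does better; here E, G are left uncovered.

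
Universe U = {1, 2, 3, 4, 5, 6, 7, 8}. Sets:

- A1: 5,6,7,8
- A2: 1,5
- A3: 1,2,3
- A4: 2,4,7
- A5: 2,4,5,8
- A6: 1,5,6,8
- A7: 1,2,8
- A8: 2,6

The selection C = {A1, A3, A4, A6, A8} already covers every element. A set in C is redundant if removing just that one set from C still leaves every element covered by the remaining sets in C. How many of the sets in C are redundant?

3

Drop A1: the rest still cover every element — redundant.
Drop A3: 3 uncovered — not redundant.
Drop A4: 4 uncovered — not redundant.
Drop A6: the rest still cover every element — redundant.
Drop A8: the rest still cover every element — redundant.
3 redundant: A1, A6, A8.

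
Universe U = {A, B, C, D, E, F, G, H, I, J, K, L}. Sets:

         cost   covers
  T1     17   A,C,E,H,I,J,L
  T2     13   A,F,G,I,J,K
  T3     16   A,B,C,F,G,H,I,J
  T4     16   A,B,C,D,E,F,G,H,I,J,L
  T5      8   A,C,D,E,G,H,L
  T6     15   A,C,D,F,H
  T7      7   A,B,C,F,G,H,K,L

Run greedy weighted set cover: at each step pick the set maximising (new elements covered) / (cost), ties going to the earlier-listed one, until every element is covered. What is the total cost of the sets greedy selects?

Pick 1: T7 adds 8 new (A, B, C, F, G, H, K, L) at cost 7 (ratio 8/7).
Pick 2: T4 adds 4 new (D, E, I, J) at cost 16 (ratio 4/16).
Greedy total cost: 7 + 16 = 23.

23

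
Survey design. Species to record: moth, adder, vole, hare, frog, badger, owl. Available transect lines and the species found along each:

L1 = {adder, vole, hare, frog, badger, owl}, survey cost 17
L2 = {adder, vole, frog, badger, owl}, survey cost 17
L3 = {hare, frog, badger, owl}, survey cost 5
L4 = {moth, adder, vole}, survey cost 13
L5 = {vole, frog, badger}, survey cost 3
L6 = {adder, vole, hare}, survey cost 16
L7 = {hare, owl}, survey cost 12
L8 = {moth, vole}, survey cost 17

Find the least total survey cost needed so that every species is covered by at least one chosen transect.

L3, L4 cover every species at survey cost 5 + 13 = 18.
Any cover uses at least 2 transects; among all covering selections none totals below 18.
Greedy by coverage-per-survey cost would pick L5, L3, L4 for 21 — worse than the optimum 18.

18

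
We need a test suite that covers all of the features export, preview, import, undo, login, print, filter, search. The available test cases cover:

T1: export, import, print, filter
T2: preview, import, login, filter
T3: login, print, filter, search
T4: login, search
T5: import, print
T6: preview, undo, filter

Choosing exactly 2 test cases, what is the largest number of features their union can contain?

6

Choosing T1, T2 covers {export, preview, import, login, print, filter} — 6 features.
No choice of 2 test cases does better; here undo, search are left uncovered.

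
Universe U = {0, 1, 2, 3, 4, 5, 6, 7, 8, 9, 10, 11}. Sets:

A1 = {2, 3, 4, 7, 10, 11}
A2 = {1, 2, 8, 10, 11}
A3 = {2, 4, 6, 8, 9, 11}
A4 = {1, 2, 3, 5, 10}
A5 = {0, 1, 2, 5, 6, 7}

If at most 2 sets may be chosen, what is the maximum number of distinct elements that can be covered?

10

Choosing A1, A5 covers {0, 1, 2, 3, 4, 5, 6, 7, 10, 11} — 10 elements.
No choice of 2 sets does better; here 8, 9 are left uncovered.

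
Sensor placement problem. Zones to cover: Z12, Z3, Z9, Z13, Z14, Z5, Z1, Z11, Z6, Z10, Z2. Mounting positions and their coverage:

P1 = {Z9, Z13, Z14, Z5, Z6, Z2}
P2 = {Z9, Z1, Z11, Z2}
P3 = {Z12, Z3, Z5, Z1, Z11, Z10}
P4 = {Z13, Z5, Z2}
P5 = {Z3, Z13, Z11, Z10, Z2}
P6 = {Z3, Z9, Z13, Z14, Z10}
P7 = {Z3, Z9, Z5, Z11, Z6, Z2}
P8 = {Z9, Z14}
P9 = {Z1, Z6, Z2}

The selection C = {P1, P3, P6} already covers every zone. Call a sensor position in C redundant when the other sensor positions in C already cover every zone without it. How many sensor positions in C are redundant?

1

Drop P1: Z6, Z2 uncovered — not redundant.
Drop P3: Z12, Z1, Z11 uncovered — not redundant.
Drop P6: the rest still cover every zone — redundant.
1 redundant: P6.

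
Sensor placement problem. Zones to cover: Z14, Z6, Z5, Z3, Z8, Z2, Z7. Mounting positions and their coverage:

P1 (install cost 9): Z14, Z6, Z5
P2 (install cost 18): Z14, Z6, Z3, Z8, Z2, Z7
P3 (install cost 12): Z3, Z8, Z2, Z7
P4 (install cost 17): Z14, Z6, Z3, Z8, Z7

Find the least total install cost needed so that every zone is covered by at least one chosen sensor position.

21

P1, P3 cover every zone at install cost 9 + 12 = 21.
Any cover uses at least 2 sensor positions; among all covering selections none totals below 21.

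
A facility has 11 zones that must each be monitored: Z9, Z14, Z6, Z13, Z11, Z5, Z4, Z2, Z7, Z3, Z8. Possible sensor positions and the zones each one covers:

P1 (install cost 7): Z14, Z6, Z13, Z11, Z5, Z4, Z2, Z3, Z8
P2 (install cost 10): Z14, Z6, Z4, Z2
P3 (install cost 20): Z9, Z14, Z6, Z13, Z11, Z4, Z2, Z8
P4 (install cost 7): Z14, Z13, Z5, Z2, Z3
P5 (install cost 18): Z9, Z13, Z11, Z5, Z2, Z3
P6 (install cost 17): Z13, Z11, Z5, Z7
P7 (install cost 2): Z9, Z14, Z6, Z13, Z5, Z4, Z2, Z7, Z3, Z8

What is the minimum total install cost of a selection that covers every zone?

9

P1, P7 cover every zone at install cost 7 + 2 = 9.
Any cover uses at least 2 sensor positions; among all covering selections none totals below 9.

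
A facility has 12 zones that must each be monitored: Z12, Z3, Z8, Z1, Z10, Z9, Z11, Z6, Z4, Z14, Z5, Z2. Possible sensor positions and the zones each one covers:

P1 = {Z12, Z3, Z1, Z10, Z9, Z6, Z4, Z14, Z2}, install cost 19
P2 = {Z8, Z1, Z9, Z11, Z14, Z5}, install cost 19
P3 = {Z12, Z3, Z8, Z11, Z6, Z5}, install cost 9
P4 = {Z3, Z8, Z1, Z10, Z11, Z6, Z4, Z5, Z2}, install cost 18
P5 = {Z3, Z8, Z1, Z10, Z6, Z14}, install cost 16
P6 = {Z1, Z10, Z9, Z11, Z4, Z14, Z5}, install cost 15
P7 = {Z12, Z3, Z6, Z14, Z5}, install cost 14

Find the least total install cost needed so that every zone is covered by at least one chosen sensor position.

P1, P3 cover every zone at install cost 19 + 9 = 28.
Any cover uses at least 2 sensor positions; among all covering selections none totals below 28.

28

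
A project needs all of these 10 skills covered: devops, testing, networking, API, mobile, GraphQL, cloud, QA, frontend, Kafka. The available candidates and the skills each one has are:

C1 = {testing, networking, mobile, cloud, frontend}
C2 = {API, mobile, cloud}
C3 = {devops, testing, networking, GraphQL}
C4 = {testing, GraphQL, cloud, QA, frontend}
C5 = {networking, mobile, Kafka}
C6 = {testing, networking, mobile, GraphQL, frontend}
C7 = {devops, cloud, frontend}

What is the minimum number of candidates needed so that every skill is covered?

4

C2, C3, C4, C5 together cover {devops, testing, networking, API, mobile, GraphQL, cloud, QA, frontend, Kafka} — every skill.
No 3 of the 7 candidates cover everything (all 35 triples fall short), so 4 is minimum.
Greedy (largest uncovered first) would take C1, C3, C2, C4, C5 — 5 candidates — but 4 suffice.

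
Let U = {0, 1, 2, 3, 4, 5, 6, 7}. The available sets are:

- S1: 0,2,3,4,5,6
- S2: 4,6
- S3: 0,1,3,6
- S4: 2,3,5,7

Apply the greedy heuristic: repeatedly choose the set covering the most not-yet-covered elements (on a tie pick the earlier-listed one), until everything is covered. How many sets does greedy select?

Pick 1: S1 covers 6 new elements (0, 2, 3, 4, 5, 6).
Pick 2: S3 covers 1 new elements (1).
Pick 3: S4 covers 1 new elements (7).
Greedy uses 3 sets.

3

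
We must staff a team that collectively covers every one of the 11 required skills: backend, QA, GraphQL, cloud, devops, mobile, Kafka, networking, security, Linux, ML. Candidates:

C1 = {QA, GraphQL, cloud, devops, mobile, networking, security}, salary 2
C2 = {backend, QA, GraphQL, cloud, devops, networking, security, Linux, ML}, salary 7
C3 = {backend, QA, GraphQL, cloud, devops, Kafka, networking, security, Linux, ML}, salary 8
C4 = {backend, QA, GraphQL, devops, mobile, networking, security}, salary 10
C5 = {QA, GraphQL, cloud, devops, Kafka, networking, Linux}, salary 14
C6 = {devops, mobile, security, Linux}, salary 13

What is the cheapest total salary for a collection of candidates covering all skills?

C1, C3 cover every skill at salary 2 + 8 = 10.
Any cover uses at least 2 candidates; among all covering selections none totals below 10.

10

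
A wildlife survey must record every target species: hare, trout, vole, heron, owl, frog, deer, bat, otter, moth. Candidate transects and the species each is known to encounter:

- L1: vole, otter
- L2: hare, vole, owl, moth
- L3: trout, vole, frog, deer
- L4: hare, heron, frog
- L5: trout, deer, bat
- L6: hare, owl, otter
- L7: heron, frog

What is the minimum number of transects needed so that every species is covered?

4

L1, L2, L4, L5 together cover {hare, trout, vole, heron, owl, frog, deer, bat, otter, moth} — every species.
No 3 of the 7 transects cover everything (all 35 triples fall short), so 4 is minimum.
Greedy (largest uncovered first) would take L2, L3, L1, L4, L5 — 5 transects — but 4 suffice.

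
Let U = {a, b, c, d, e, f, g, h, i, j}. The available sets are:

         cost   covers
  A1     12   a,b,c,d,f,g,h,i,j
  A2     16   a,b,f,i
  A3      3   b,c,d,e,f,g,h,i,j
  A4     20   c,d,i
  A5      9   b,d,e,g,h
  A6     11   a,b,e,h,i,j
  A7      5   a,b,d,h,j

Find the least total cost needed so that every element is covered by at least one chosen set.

8

A3, A7 cover every element at cost 3 + 5 = 8.
Any cover uses at least 2 sets; among all covering selections none totals below 8.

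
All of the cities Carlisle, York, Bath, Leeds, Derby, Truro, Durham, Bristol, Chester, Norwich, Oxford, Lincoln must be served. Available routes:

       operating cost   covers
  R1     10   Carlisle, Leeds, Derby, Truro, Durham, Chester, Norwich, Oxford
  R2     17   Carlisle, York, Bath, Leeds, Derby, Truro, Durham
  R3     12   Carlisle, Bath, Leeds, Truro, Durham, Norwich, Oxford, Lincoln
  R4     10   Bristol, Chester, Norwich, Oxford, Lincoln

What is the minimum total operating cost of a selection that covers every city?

R2, R4 cover every city at operating cost 17 + 10 = 27.
Any cover uses at least 2 routes; among all covering selections none totals below 27.

27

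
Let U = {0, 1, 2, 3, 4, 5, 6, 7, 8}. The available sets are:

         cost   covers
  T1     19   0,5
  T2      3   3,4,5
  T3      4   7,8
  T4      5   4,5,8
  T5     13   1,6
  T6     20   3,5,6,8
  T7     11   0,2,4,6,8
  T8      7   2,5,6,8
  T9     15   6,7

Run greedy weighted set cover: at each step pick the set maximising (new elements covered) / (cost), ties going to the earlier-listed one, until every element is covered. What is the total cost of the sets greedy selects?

38

Pick 1: T2 adds 3 new (3, 4, 5) at cost 3 (ratio 3/3).
Pick 2: T3 adds 2 new (7, 8) at cost 4 (ratio 2/4).
Pick 3: T8 adds 2 new (2, 6) at cost 7 (ratio 2/7).
Pick 4: T7 adds 1 new (0) at cost 11 (ratio 1/11).
Pick 5: T5 adds 1 new (1) at cost 13 (ratio 1/13).
Greedy total cost: 3 + 4 + 7 + 11 + 13 = 38. (The true optimum is 31, so greedy overshoots here.)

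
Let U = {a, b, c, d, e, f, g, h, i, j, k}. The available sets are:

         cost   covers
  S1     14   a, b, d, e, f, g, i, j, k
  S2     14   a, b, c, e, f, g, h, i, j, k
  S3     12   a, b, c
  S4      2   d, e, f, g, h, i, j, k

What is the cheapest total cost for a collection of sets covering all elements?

14

S3, S4 cover every element at cost 12 + 2 = 14.
Any cover uses at least 2 sets; among all covering selections none totals below 14.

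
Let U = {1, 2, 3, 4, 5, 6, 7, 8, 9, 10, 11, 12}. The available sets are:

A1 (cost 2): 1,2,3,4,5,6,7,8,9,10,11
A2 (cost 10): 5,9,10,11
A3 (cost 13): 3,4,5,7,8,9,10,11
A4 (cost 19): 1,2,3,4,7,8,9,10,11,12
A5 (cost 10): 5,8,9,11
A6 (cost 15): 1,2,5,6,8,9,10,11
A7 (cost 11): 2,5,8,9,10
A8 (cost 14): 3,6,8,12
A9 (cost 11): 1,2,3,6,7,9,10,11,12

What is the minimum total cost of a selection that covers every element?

13

A1, A9 cover every element at cost 2 + 11 = 13.
Any cover uses at least 2 sets; among all covering selections none totals below 13.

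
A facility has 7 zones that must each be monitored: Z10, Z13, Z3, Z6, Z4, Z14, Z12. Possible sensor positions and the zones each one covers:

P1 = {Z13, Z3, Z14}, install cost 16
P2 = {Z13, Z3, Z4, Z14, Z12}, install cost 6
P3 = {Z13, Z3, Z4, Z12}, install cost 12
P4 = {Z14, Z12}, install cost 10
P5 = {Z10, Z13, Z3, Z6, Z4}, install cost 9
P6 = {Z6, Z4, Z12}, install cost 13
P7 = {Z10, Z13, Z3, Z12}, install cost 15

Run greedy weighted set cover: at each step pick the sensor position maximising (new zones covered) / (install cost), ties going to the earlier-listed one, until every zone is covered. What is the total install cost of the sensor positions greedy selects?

Pick 1: P2 adds 5 new (Z13, Z3, Z4, Z14, Z12) at install cost 6 (ratio 5/6).
Pick 2: P5 adds 2 new (Z10, Z6) at install cost 9 (ratio 2/9).
Greedy total install cost: 6 + 9 = 15.

15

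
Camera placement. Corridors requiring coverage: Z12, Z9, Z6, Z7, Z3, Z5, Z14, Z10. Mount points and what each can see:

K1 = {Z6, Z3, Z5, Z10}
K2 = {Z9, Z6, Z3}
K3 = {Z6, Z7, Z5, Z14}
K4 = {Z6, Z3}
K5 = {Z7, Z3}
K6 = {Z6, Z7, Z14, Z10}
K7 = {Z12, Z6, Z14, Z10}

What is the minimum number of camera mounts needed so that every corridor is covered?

K2, K3, K7 together cover {Z12, Z9, Z6, Z7, Z3, Z5, Z14, Z10} — every corridor.
No 2 of the 7 camera mounts cover everything (all 21 pairs fall short), so 3 is minimum.

3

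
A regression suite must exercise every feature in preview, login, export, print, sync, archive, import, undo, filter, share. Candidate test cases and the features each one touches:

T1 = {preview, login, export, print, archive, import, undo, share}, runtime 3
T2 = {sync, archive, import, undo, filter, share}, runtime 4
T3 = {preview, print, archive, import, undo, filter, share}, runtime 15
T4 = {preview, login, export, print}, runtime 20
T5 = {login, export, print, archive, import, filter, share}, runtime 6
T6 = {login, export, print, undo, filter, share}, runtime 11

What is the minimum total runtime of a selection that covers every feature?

7

T1, T2 cover every feature at runtime 3 + 4 = 7.
Any cover uses at least 2 test cases; among all covering selections none totals below 7.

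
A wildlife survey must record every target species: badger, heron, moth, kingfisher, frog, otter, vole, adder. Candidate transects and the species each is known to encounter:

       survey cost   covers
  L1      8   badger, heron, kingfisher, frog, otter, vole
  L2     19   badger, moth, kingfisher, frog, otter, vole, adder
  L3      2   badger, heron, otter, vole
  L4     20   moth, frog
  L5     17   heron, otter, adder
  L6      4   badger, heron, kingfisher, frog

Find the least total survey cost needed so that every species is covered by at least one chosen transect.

21

L2, L3 cover every species at survey cost 19 + 2 = 21.
Any cover uses at least 2 transects; among all covering selections none totals below 21.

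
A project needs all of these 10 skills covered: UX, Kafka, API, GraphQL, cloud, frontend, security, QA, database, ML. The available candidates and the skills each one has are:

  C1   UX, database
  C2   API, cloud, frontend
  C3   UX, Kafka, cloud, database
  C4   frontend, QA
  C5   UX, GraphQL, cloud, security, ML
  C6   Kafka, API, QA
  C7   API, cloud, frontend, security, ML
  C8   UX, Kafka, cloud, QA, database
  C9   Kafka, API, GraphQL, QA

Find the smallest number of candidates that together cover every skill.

3

C1, C7, C9 together cover {UX, Kafka, API, GraphQL, cloud, frontend, security, QA, database, ML} — every skill.
No 2 of the 9 candidates cover everything (all 36 pairs fall short), so 3 is minimum.
Greedy (largest uncovered first) would take C5, C6, C1, C2 — 4 candidates — but 3 suffice.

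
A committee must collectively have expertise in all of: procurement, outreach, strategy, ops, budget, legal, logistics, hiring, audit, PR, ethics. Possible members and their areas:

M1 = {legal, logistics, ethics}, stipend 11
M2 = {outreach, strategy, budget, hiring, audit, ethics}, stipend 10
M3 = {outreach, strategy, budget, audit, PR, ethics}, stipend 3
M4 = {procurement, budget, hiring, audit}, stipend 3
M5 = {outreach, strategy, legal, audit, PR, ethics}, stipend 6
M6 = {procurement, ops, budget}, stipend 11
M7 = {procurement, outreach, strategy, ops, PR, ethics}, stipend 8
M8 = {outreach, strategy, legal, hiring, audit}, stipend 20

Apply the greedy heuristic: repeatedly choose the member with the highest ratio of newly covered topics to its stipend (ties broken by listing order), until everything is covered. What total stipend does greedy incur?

25

Pick 1: M3 adds 6 new (outreach, strategy, budget, audit, PR, ethics) at stipend 3 (ratio 6/3).
Pick 2: M4 adds 2 new (procurement, hiring) at stipend 3 (ratio 2/3).
Pick 3: M1 adds 2 new (legal, logistics) at stipend 11 (ratio 2/11).
Pick 4: M7 adds 1 new (ops) at stipend 8 (ratio 1/8).
Greedy total stipend: 3 + 3 + 11 + 8 = 25. (The true optimum is 22, so greedy overshoots here.)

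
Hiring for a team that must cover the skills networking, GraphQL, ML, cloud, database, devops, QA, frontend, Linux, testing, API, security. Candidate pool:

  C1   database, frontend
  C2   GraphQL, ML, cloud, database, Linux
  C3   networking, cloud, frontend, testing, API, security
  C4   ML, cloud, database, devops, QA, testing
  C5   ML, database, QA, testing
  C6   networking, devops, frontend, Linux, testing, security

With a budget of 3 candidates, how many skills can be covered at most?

12

Choosing C2, C3, C4 covers {networking, GraphQL, ML, cloud, database, devops, QA, frontend, Linux, testing, API, security} — 12 skills.
That is all 12 skills.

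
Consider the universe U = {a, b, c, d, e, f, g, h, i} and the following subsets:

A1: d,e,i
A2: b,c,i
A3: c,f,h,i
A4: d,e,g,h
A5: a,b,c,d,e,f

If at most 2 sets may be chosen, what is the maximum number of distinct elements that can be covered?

Choosing A3, A5 covers {a, b, c, d, e, f, h, i} — 8 elements.
No choice of 2 sets does better; here g is left uncovered.

8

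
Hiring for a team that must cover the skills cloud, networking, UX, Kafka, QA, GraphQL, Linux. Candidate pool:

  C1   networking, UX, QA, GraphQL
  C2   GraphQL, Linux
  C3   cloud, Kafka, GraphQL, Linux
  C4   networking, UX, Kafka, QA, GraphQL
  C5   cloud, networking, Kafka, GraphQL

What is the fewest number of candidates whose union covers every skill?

2

C1, C3 together cover {cloud, networking, UX, Kafka, QA, GraphQL, Linux} — every skill.
No single candidate contains all 7 skills, so 2 is optimal.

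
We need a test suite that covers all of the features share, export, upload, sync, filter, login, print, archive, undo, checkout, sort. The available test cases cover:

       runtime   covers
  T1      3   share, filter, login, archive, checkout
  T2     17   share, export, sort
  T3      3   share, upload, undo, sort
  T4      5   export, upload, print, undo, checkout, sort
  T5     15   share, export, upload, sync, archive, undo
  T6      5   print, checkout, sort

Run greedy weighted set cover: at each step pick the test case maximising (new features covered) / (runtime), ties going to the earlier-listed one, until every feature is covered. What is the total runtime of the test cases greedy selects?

26

Pick 1: T1 adds 5 new (share, filter, login, archive, checkout) at runtime 3 (ratio 5/3).
Pick 2: T3 adds 3 new (upload, undo, sort) at runtime 3 (ratio 3/3).
Pick 3: T4 adds 2 new (export, print) at runtime 5 (ratio 2/5).
Pick 4: T5 adds 1 new (sync) at runtime 15 (ratio 1/15).
Greedy total runtime: 3 + 3 + 5 + 15 = 26. (The true optimum is 23, so greedy overshoots here.)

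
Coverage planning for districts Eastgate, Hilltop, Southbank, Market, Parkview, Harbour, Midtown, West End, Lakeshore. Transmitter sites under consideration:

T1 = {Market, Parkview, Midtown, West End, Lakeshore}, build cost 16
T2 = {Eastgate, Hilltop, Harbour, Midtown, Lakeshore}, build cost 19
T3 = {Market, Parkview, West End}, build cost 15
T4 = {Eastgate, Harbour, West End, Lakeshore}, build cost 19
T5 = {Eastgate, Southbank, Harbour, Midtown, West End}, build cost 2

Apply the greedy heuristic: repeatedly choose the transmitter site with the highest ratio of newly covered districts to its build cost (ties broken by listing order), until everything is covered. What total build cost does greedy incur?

37

Pick 1: T5 adds 5 new (Eastgate, Southbank, Harbour, Midtown, West End) at build cost 2 (ratio 5/2).
Pick 2: T1 adds 3 new (Market, Parkview, Lakeshore) at build cost 16 (ratio 3/16).
Pick 3: T2 adds 1 new (Hilltop) at build cost 19 (ratio 1/19).
Greedy total build cost: 2 + 16 + 19 = 37. (The true optimum is 36, so greedy overshoots here.)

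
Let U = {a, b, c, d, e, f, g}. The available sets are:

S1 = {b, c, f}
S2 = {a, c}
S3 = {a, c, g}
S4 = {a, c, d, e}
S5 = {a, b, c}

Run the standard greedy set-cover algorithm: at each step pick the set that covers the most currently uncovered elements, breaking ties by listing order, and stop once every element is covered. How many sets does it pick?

Pick 1: S4 covers 4 new elements (a, c, d, e).
Pick 2: S1 covers 2 new elements (b, f).
Pick 3: S3 covers 1 new elements (g).
Greedy uses 3 sets.

3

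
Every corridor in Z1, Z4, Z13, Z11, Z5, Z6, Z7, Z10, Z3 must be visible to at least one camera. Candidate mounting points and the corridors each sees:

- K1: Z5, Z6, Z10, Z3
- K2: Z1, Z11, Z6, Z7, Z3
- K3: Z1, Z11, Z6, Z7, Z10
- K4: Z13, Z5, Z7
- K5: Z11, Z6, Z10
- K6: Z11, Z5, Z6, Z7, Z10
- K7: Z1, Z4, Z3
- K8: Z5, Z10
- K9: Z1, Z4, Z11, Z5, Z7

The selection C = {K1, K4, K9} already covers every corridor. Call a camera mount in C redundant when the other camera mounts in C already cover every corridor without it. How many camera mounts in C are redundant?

0

Drop K1: Z6, Z10, Z3 uncovered — not redundant.
Drop K4: Z13 uncovered — not redundant.
Drop K9: Z1, Z4, Z11 uncovered — not redundant.
None of the camera mounts in C is redundant.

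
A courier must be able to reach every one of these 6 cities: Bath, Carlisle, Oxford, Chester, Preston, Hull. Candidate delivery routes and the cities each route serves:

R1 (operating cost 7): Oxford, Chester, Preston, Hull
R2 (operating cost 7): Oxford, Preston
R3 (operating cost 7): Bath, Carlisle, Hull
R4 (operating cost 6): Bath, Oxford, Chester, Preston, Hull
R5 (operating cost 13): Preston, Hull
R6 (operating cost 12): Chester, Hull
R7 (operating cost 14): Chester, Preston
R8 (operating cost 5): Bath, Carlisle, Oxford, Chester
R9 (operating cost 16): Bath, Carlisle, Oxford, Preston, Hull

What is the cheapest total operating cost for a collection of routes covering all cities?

R4, R8 cover every city at operating cost 6 + 5 = 11.
Any cover uses at least 2 routes; among all covering selections none totals below 11.

11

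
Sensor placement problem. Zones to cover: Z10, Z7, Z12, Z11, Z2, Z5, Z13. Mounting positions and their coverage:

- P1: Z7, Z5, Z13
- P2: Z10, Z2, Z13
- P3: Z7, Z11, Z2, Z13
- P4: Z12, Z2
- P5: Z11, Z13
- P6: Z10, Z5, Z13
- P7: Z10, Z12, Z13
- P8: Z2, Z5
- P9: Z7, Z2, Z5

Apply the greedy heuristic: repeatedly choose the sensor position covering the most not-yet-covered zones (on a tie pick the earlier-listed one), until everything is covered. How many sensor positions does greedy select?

Pick 1: P3 covers 4 new zones (Z7, Z11, Z2, Z13).
Pick 2: P6 covers 2 new zones (Z10, Z5).
Pick 3: P4 covers 1 new zones (Z12).
Greedy uses 3 sensor positions.

3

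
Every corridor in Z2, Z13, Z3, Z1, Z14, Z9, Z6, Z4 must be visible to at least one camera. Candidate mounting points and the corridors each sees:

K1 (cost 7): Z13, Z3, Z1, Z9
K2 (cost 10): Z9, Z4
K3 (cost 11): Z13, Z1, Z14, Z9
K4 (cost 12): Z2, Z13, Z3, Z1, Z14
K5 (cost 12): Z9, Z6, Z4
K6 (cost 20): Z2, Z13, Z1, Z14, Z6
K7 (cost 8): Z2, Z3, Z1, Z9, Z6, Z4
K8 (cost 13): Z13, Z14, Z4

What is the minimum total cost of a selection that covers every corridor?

19

K3, K7 cover every corridor at cost 11 + 8 = 19.
Any cover uses at least 2 camera mounts; among all covering selections none totals below 19.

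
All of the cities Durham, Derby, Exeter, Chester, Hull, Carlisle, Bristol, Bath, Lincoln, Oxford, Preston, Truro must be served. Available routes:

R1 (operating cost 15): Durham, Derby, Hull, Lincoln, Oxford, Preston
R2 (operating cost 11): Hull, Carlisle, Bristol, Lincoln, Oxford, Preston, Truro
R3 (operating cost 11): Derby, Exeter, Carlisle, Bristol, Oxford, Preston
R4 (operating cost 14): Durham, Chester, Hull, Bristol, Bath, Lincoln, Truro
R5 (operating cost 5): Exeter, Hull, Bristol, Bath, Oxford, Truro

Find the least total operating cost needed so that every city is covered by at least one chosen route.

R3, R4 cover every city at operating cost 11 + 14 = 25.
Any cover uses at least 2 routes; among all covering selections none totals below 25.
Greedy by coverage-per-operating cost would pick R5, R2, R4, R3 for 41 — worse than the optimum 25.

25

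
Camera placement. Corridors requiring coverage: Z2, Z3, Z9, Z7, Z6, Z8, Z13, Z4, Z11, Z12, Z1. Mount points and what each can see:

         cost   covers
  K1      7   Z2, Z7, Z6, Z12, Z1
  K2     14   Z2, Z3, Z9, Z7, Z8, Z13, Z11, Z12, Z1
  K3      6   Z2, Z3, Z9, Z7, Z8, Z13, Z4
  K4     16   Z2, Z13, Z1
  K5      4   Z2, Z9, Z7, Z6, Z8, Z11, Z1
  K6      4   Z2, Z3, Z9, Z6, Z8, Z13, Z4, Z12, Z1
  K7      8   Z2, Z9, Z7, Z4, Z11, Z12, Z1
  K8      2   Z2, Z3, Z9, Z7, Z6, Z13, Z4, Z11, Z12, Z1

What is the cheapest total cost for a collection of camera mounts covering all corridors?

K5, K8 cover every corridor at cost 4 + 2 = 6.
Any cover uses at least 2 camera mounts; among all covering selections none totals below 6.

6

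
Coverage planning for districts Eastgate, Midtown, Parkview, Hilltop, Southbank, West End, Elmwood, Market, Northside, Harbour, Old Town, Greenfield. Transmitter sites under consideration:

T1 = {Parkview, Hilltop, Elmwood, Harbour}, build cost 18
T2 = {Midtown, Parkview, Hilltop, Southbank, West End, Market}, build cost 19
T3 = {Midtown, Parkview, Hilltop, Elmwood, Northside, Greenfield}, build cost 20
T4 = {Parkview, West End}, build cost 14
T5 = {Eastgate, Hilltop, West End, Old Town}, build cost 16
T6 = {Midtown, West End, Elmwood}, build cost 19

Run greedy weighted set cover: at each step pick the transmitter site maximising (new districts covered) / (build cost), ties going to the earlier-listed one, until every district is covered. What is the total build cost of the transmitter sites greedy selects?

73

Pick 1: T2 adds 6 new (Midtown, Parkview, Hilltop, Southbank, West End, Market) at build cost 19 (ratio 6/19).
Pick 2: T3 adds 3 new (Elmwood, Northside, Greenfield) at build cost 20 (ratio 3/20).
Pick 3: T5 adds 2 new (Eastgate, Old Town) at build cost 16 (ratio 2/16).
Pick 4: T1 adds 1 new (Harbour) at build cost 18 (ratio 1/18).
Greedy total build cost: 19 + 20 + 16 + 18 = 73.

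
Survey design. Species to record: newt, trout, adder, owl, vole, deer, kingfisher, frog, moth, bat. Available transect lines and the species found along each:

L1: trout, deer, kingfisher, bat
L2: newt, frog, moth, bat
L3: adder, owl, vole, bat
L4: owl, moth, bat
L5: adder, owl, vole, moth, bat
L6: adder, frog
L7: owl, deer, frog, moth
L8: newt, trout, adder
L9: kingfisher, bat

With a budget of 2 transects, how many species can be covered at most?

Choosing L1, L5 covers {trout, adder, owl, vole, deer, kingfisher, moth, bat} — 8 species.
No choice of 2 transects does better; here newt, frog are left uncovered.

8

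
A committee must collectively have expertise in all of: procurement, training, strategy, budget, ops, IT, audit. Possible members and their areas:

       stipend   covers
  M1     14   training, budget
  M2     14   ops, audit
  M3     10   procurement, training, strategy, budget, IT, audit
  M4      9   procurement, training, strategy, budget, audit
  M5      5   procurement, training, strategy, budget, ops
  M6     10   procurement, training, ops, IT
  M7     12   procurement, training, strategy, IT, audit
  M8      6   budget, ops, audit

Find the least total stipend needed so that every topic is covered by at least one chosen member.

15

M3, M5 cover every topic at stipend 10 + 5 = 15.
Any cover uses at least 2 members; among all covering selections none totals below 15.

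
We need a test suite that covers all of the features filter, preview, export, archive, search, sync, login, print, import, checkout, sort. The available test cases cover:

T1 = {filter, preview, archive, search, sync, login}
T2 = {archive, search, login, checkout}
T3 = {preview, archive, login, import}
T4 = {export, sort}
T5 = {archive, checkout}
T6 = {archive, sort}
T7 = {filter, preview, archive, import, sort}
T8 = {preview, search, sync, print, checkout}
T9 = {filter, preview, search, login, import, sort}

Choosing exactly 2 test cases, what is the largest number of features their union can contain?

Choosing T7, T8 covers {filter, preview, archive, search, sync, print, import, checkout, sort} — 9 features.
No choice of 2 test cases does better; here export, login are left uncovered.

9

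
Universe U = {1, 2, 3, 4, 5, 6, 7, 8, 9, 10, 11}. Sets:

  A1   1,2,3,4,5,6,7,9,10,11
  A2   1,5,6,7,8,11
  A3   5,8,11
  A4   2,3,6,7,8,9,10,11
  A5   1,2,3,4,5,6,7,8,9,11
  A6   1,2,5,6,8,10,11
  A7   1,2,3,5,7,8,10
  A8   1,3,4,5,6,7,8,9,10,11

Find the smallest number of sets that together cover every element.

A1, A2 together cover {1, 2, 3, 4, 5, 6, 7, 8, 9, 10, 11} — every element.
No single set contains all 11 elements, so 2 is optimal.

2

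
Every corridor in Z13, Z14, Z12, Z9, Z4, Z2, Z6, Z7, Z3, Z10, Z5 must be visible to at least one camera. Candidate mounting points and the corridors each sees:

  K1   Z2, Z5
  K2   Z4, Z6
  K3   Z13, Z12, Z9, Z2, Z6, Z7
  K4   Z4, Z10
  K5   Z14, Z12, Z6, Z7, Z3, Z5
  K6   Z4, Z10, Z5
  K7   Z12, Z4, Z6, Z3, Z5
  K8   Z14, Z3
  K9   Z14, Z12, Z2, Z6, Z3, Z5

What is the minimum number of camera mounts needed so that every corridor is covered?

3

K3, K4, K5 together cover {Z13, Z14, Z12, Z9, Z4, Z2, Z6, Z7, Z3, Z10, Z5} — every corridor.
No 2 of the 9 camera mounts cover everything (all 36 pairs fall short), so 3 is minimum.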